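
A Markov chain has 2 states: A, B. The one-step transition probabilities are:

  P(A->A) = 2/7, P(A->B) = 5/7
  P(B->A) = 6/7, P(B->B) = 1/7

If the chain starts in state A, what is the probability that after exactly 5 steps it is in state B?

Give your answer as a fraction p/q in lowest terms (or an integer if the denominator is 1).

Answer: 8105/16807

Derivation:
Computing P^5 by repeated multiplication:
P^1 =
  A: [2/7, 5/7]
  B: [6/7, 1/7]
P^2 =
  A: [34/49, 15/49]
  B: [18/49, 31/49]
P^3 =
  A: [158/343, 185/343]
  B: [222/343, 121/343]
P^4 =
  A: [1426/2401, 975/2401]
  B: [1170/2401, 1231/2401]
P^5 =
  A: [8702/16807, 8105/16807]
  B: [9726/16807, 7081/16807]

(P^5)[A -> B] = 8105/16807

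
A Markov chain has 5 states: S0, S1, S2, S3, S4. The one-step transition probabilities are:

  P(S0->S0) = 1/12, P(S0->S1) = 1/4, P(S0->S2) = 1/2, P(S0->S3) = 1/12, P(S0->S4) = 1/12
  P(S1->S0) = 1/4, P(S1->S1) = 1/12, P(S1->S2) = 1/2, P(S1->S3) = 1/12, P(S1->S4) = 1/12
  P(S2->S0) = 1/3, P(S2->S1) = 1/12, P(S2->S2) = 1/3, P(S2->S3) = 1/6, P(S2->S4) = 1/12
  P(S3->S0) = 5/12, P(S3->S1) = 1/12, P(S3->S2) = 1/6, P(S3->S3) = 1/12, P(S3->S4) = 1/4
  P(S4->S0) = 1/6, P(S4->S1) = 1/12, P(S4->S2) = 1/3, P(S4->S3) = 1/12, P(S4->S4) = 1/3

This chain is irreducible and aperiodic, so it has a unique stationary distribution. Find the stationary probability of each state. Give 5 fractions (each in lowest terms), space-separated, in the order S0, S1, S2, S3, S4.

Answer: 673/2716 677/5432 73/194 89/776 53/388

Derivation:
The stationary distribution satisfies pi = pi * P, i.e.:
  pi_S0 = 1/12*pi_S0 + 1/4*pi_S1 + 1/3*pi_S2 + 5/12*pi_S3 + 1/6*pi_S4
  pi_S1 = 1/4*pi_S0 + 1/12*pi_S1 + 1/12*pi_S2 + 1/12*pi_S3 + 1/12*pi_S4
  pi_S2 = 1/2*pi_S0 + 1/2*pi_S1 + 1/3*pi_S2 + 1/6*pi_S3 + 1/3*pi_S4
  pi_S3 = 1/12*pi_S0 + 1/12*pi_S1 + 1/6*pi_S2 + 1/12*pi_S3 + 1/12*pi_S4
  pi_S4 = 1/12*pi_S0 + 1/12*pi_S1 + 1/12*pi_S2 + 1/4*pi_S3 + 1/3*pi_S4
with normalization: pi_S0 + pi_S1 + pi_S2 + pi_S3 + pi_S4 = 1.

Using the first 4 balance equations plus normalization, the linear system A*pi = b is:
  [-11/12, 1/4, 1/3, 5/12, 1/6] . pi = 0
  [1/4, -11/12, 1/12, 1/12, 1/12] . pi = 0
  [1/2, 1/2, -2/3, 1/6, 1/3] . pi = 0
  [1/12, 1/12, 1/6, -11/12, 1/12] . pi = 0
  [1, 1, 1, 1, 1] . pi = 1

Solving yields:
  pi_S0 = 673/2716
  pi_S1 = 677/5432
  pi_S2 = 73/194
  pi_S3 = 89/776
  pi_S4 = 53/388

Verification (pi * P):
  673/2716*1/12 + 677/5432*1/4 + 73/194*1/3 + 89/776*5/12 + 53/388*1/6 = 673/2716 = pi_S0  (ok)
  673/2716*1/4 + 677/5432*1/12 + 73/194*1/12 + 89/776*1/12 + 53/388*1/12 = 677/5432 = pi_S1  (ok)
  673/2716*1/2 + 677/5432*1/2 + 73/194*1/3 + 89/776*1/6 + 53/388*1/3 = 73/194 = pi_S2  (ok)
  673/2716*1/12 + 677/5432*1/12 + 73/194*1/6 + 89/776*1/12 + 53/388*1/12 = 89/776 = pi_S3  (ok)
  673/2716*1/12 + 677/5432*1/12 + 73/194*1/12 + 89/776*1/4 + 53/388*1/3 = 53/388 = pi_S4  (ok)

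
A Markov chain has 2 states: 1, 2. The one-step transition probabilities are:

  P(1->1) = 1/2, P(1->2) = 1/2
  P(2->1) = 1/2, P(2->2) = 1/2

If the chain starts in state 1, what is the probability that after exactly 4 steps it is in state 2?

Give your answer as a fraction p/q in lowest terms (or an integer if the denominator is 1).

Computing P^4 by repeated multiplication:
P^1 =
  1: [1/2, 1/2]
  2: [1/2, 1/2]
P^2 =
  1: [1/2, 1/2]
  2: [1/2, 1/2]
P^3 =
  1: [1/2, 1/2]
  2: [1/2, 1/2]
P^4 =
  1: [1/2, 1/2]
  2: [1/2, 1/2]

(P^4)[1 -> 2] = 1/2

Answer: 1/2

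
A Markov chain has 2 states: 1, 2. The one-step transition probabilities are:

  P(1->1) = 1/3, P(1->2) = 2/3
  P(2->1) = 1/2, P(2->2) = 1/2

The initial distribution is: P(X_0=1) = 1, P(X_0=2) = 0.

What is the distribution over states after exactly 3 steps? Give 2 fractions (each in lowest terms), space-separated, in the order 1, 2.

Propagating the distribution step by step (d_{t+1} = d_t * P):
d_0 = (1=1, 2=0)
  d_1[1] = 1*1/3 + 0*1/2 = 1/3
  d_1[2] = 1*2/3 + 0*1/2 = 2/3
d_1 = (1=1/3, 2=2/3)
  d_2[1] = 1/3*1/3 + 2/3*1/2 = 4/9
  d_2[2] = 1/3*2/3 + 2/3*1/2 = 5/9
d_2 = (1=4/9, 2=5/9)
  d_3[1] = 4/9*1/3 + 5/9*1/2 = 23/54
  d_3[2] = 4/9*2/3 + 5/9*1/2 = 31/54
d_3 = (1=23/54, 2=31/54)

Answer: 23/54 31/54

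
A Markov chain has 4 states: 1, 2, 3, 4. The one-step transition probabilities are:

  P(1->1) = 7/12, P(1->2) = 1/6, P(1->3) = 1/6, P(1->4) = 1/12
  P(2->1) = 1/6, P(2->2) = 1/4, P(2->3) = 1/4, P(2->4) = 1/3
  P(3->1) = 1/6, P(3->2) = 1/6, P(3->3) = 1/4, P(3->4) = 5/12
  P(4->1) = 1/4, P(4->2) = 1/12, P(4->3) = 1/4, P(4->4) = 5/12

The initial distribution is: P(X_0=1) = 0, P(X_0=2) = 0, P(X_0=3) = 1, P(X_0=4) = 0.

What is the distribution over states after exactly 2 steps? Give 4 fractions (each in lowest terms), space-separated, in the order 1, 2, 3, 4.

Propagating the distribution step by step (d_{t+1} = d_t * P):
d_0 = (1=0, 2=0, 3=1, 4=0)
  d_1[1] = 0*7/12 + 0*1/6 + 1*1/6 + 0*1/4 = 1/6
  d_1[2] = 0*1/6 + 0*1/4 + 1*1/6 + 0*1/12 = 1/6
  d_1[3] = 0*1/6 + 0*1/4 + 1*1/4 + 0*1/4 = 1/4
  d_1[4] = 0*1/12 + 0*1/3 + 1*5/12 + 0*5/12 = 5/12
d_1 = (1=1/6, 2=1/6, 3=1/4, 4=5/12)
  d_2[1] = 1/6*7/12 + 1/6*1/6 + 1/4*1/6 + 5/12*1/4 = 13/48
  d_2[2] = 1/6*1/6 + 1/6*1/4 + 1/4*1/6 + 5/12*1/12 = 7/48
  d_2[3] = 1/6*1/6 + 1/6*1/4 + 1/4*1/4 + 5/12*1/4 = 17/72
  d_2[4] = 1/6*1/12 + 1/6*1/3 + 1/4*5/12 + 5/12*5/12 = 25/72
d_2 = (1=13/48, 2=7/48, 3=17/72, 4=25/72)

Answer: 13/48 7/48 17/72 25/72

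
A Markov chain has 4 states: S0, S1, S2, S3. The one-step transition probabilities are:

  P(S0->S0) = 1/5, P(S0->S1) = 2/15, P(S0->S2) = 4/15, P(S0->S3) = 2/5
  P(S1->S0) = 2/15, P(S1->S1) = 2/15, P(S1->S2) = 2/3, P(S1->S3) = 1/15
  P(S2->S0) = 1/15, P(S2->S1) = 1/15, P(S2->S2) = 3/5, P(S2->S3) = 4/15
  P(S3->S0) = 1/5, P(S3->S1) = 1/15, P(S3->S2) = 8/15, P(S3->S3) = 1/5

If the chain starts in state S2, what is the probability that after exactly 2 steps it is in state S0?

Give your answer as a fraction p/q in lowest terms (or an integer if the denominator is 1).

Answer: 26/225

Derivation:
Computing P^2 by repeated multiplication:
P^1 =
  S0: [1/5, 2/15, 4/15, 2/5]
  S1: [2/15, 2/15, 2/3, 1/15]
  S2: [1/15, 1/15, 3/5, 4/15]
  S3: [1/5, 1/15, 8/15, 1/5]
P^2 =
  S0: [7/45, 4/45, 116/225, 6/25]
  S1: [23/225, 19/225, 14/25, 19/75]
  S2: [26/225, 17/225, 127/225, 11/45]
  S3: [28/225, 19/225, 118/225, 4/15]

(P^2)[S2 -> S0] = 26/225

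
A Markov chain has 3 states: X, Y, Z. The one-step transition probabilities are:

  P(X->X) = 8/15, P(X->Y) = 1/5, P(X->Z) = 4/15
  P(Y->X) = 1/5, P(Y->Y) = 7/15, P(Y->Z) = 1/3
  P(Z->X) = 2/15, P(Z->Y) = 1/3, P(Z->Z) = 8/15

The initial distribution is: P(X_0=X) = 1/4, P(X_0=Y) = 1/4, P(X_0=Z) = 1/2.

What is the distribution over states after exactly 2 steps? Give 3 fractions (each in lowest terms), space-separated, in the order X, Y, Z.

Answer: 23/90 31/90 2/5

Derivation:
Propagating the distribution step by step (d_{t+1} = d_t * P):
d_0 = (X=1/4, Y=1/4, Z=1/2)
  d_1[X] = 1/4*8/15 + 1/4*1/5 + 1/2*2/15 = 1/4
  d_1[Y] = 1/4*1/5 + 1/4*7/15 + 1/2*1/3 = 1/3
  d_1[Z] = 1/4*4/15 + 1/4*1/3 + 1/2*8/15 = 5/12
d_1 = (X=1/4, Y=1/3, Z=5/12)
  d_2[X] = 1/4*8/15 + 1/3*1/5 + 5/12*2/15 = 23/90
  d_2[Y] = 1/4*1/5 + 1/3*7/15 + 5/12*1/3 = 31/90
  d_2[Z] = 1/4*4/15 + 1/3*1/3 + 5/12*8/15 = 2/5
d_2 = (X=23/90, Y=31/90, Z=2/5)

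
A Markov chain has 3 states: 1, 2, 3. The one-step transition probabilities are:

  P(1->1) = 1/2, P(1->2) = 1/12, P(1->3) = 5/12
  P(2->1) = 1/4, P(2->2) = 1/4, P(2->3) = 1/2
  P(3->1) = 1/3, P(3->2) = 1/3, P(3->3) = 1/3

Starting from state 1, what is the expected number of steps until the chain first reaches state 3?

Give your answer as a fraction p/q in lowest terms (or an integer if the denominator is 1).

Answer: 40/17

Derivation:
Let h_i = expected steps to first reach 3 from state i.
Boundary: h_3 = 0.
First-step equations for the other states:
  h_1 = 1 + 1/2*h_1 + 1/12*h_2 + 5/12*h_3
  h_2 = 1 + 1/4*h_1 + 1/4*h_2 + 1/2*h_3

Substituting h_3 = 0 and rearranging gives the linear system (I - Q) h = 1:
  [1/2, -1/12] . (h_1, h_2) = 1
  [-1/4, 3/4] . (h_1, h_2) = 1

Solving yields:
  h_1 = 40/17
  h_2 = 36/17

Starting state is 1, so the expected hitting time is h_1 = 40/17.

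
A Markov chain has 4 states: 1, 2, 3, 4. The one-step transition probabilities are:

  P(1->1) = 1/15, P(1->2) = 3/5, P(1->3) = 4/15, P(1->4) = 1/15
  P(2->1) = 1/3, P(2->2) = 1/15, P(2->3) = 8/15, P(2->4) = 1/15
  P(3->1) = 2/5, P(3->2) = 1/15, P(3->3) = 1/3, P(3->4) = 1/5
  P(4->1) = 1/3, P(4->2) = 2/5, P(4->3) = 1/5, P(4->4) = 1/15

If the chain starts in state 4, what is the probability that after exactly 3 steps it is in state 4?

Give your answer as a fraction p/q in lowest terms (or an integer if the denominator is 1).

Computing P^3 by repeated multiplication:
P^1 =
  1: [1/15, 3/5, 4/15, 1/15]
  2: [1/3, 1/15, 8/15, 1/15]
  3: [2/5, 1/15, 1/3, 1/5]
  4: [1/3, 2/5, 1/5, 1/15]
P^2 =
  1: [1/3, 28/225, 11/25, 23/225]
  2: [7/25, 4/15, 71/225, 31/225]
  3: [56/225, 26/75, 22/75, 1/9]
  4: [58/225, 4/15, 86/225, 7/75]
P^3 =
  1: [308/1125, 188/675, 1088/3375, 47/375]
  2: [944/3375, 884/3375, 236/675, 367/3375]
  3: [967/3375, 266/1125, 1253/3375, 119/1125]
  4: [979/3375, 794/3375, 241/675, 397/3375]

(P^3)[4 -> 4] = 397/3375

Answer: 397/3375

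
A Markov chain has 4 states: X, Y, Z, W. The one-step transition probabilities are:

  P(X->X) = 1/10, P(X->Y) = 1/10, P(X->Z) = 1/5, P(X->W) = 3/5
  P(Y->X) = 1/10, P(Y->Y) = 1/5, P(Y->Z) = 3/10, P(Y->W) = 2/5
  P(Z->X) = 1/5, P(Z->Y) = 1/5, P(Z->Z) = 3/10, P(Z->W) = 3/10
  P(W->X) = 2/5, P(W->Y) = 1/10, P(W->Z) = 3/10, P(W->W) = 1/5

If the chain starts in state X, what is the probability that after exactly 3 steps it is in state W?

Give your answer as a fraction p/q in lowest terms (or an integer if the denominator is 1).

Computing P^3 by repeated multiplication:
P^1 =
  X: [1/10, 1/10, 1/5, 3/5]
  Y: [1/10, 1/5, 3/10, 2/5]
  Z: [1/5, 1/5, 3/10, 3/10]
  W: [2/5, 1/10, 3/10, 1/5]
P^2 =
  X: [3/10, 13/100, 29/100, 7/25]
  Y: [1/4, 3/20, 29/100, 31/100]
  Z: [11/50, 3/20, 7/25, 7/20]
  W: [19/100, 7/50, 13/50, 41/100]
P^3 =
  X: [213/1000, 71/500, 27/100, 3/8]
  Y: [111/500, 18/125, 11/40, 359/1000]
  Z: [233/1000, 143/1000, 139/500, 173/500]
  W: [249/1000, 7/50, 281/1000, 33/100]

(P^3)[X -> W] = 3/8

Answer: 3/8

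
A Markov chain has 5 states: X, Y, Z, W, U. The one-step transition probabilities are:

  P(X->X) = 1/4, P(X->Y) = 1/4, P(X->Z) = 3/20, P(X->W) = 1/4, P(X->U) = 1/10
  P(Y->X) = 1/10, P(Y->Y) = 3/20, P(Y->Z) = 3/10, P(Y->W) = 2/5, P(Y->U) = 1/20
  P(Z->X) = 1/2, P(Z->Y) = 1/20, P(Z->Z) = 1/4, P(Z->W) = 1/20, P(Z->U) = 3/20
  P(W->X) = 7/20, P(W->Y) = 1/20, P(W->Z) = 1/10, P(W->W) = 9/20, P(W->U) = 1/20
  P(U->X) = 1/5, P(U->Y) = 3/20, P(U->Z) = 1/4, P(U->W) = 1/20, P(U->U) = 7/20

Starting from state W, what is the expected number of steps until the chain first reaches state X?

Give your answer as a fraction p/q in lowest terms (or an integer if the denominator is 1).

Let h_i = expected steps to first reach X from state i.
Boundary: h_X = 0.
First-step equations for the other states:
  h_Y = 1 + 1/10*h_X + 3/20*h_Y + 3/10*h_Z + 2/5*h_W + 1/20*h_U
  h_Z = 1 + 1/2*h_X + 1/20*h_Y + 1/4*h_Z + 1/20*h_W + 3/20*h_U
  h_W = 1 + 7/20*h_X + 1/20*h_Y + 1/10*h_Z + 9/20*h_W + 1/20*h_U
  h_U = 1 + 1/5*h_X + 3/20*h_Y + 1/4*h_Z + 1/20*h_W + 7/20*h_U

Substituting h_X = 0 and rearranging gives the linear system (I - Q) h = 1:
  [17/20, -3/10, -2/5, -1/20] . (h_Y, h_Z, h_W, h_U) = 1
  [-1/20, 3/4, -1/20, -3/20] . (h_Y, h_Z, h_W, h_U) = 1
  [-1/20, -1/10, 11/20, -1/20] . (h_Y, h_Z, h_W, h_U) = 1
  [-3/20, -1/4, -1/20, 13/20] . (h_Y, h_Z, h_W, h_U) = 1

Solving yields:
  h_Y = 51760/14229
  h_Z = 35320/14229
  h_W = 41600/14229
  h_U = 50620/14229

Starting state is W, so the expected hitting time is h_W = 41600/14229.

Answer: 41600/14229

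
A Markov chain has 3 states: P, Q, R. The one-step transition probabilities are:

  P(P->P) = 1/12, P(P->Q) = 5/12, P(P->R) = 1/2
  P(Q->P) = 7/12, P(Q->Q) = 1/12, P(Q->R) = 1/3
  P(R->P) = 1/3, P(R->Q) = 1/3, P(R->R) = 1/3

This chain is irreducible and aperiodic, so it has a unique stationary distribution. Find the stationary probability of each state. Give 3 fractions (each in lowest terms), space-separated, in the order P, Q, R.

The stationary distribution satisfies pi = pi * P, i.e.:
  pi_P = 1/12*pi_P + 7/12*pi_Q + 1/3*pi_R
  pi_Q = 5/12*pi_P + 1/12*pi_Q + 1/3*pi_R
  pi_R = 1/2*pi_P + 1/3*pi_Q + 1/3*pi_R
with normalization: pi_P + pi_Q + pi_R = 1.

Using the first 2 balance equations plus normalization, the linear system A*pi = b is:
  [-11/12, 7/12, 1/3] . pi = 0
  [5/12, -11/12, 1/3] . pi = 0
  [1, 1, 1] . pi = 1

Solving yields:
  pi_P = 12/37
  pi_Q = 32/111
  pi_R = 43/111

Verification (pi * P):
  12/37*1/12 + 32/111*7/12 + 43/111*1/3 = 12/37 = pi_P  (ok)
  12/37*5/12 + 32/111*1/12 + 43/111*1/3 = 32/111 = pi_Q  (ok)
  12/37*1/2 + 32/111*1/3 + 43/111*1/3 = 43/111 = pi_R  (ok)

Answer: 12/37 32/111 43/111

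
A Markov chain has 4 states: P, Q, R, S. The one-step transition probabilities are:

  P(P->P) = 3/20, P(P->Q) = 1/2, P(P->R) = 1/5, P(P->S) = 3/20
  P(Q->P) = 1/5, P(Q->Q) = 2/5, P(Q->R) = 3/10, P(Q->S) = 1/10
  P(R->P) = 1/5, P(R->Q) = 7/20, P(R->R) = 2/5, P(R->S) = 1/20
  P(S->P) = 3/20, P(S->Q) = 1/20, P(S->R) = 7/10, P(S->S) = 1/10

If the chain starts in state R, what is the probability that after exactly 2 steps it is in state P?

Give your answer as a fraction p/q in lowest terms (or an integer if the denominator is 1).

Computing P^2 by repeated multiplication:
P^1 =
  P: [3/20, 1/2, 1/5, 3/20]
  Q: [1/5, 2/5, 3/10, 1/10]
  R: [1/5, 7/20, 2/5, 1/20]
  S: [3/20, 1/20, 7/10, 1/10]
P^2 =
  P: [37/200, 141/400, 73/200, 39/400]
  Q: [37/200, 37/100, 7/20, 19/200]
  R: [3/16, 153/400, 17/50, 9/100]
  S: [3/16, 69/200, 79/200, 29/400]

(P^2)[R -> P] = 3/16

Answer: 3/16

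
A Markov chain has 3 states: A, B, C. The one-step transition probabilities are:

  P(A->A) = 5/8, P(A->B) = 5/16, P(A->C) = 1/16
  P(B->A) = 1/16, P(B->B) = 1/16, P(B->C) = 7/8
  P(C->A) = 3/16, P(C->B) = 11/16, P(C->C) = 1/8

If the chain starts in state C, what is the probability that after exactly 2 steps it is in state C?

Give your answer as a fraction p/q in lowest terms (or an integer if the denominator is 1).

Answer: 161/256

Derivation:
Computing P^2 by repeated multiplication:
P^1 =
  A: [5/8, 5/16, 1/16]
  B: [1/16, 1/16, 7/8]
  C: [3/16, 11/16, 1/8]
P^2 =
  A: [27/64, 33/128, 41/128]
  B: [53/256, 5/8, 43/256]
  C: [47/256, 3/16, 161/256]

(P^2)[C -> C] = 161/256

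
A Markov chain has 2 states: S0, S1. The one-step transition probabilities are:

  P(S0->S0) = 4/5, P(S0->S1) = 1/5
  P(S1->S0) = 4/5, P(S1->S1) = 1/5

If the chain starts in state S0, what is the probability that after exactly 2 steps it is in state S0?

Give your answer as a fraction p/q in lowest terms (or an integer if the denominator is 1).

Computing P^2 by repeated multiplication:
P^1 =
  S0: [4/5, 1/5]
  S1: [4/5, 1/5]
P^2 =
  S0: [4/5, 1/5]
  S1: [4/5, 1/5]

(P^2)[S0 -> S0] = 4/5

Answer: 4/5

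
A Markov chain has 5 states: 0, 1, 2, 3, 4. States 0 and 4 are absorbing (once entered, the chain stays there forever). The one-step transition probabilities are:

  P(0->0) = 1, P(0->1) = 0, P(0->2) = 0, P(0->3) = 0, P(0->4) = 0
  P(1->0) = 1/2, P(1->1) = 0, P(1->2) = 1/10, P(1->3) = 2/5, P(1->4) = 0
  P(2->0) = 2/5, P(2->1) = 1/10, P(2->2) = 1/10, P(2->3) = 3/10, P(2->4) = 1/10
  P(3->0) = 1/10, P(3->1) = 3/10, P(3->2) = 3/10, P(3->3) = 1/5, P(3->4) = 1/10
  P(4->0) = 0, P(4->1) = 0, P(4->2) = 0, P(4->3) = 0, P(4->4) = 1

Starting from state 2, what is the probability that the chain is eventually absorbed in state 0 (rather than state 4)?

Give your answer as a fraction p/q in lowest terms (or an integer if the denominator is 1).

Let a_i = P(absorbed in 0 | start in state i).
Boundary conditions: a_0 = 1, a_4 = 0.
For each transient state i, a_i = sum_j P(i->j) * a_j:
  a_1 = 1/2*a_0 + 0*a_1 + 1/10*a_2 + 2/5*a_3 + 0*a_4
  a_2 = 2/5*a_0 + 1/10*a_1 + 1/10*a_2 + 3/10*a_3 + 1/10*a_4
  a_3 = 1/10*a_0 + 3/10*a_1 + 3/10*a_2 + 1/5*a_3 + 1/10*a_4

Substituting a_0 = 1 and a_4 = 0, rearrange to (I - Q) a = r where r[i] = P(i -> 0):
  [1, -1/10, -2/5] . (a_1, a_2, a_3) = 1/2
  [-1/10, 9/10, -3/10] . (a_1, a_2, a_3) = 2/5
  [-3/10, -3/10, 4/5] . (a_1, a_2, a_3) = 1/10

Solving yields:
  a_1 = 434/493
  a_2 = 23/29
  a_3 = 371/493

Starting state is 2, so the absorption probability is a_2 = 23/29.

Answer: 23/29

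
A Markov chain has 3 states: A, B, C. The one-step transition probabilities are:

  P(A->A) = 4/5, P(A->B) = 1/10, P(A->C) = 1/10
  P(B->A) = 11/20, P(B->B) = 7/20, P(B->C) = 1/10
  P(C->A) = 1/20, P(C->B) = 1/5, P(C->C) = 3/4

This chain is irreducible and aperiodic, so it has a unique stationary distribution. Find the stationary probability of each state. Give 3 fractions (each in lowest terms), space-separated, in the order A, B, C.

Answer: 19/35 6/35 2/7

Derivation:
The stationary distribution satisfies pi = pi * P, i.e.:
  pi_A = 4/5*pi_A + 11/20*pi_B + 1/20*pi_C
  pi_B = 1/10*pi_A + 7/20*pi_B + 1/5*pi_C
  pi_C = 1/10*pi_A + 1/10*pi_B + 3/4*pi_C
with normalization: pi_A + pi_B + pi_C = 1.

Using the first 2 balance equations plus normalization, the linear system A*pi = b is:
  [-1/5, 11/20, 1/20] . pi = 0
  [1/10, -13/20, 1/5] . pi = 0
  [1, 1, 1] . pi = 1

Solving yields:
  pi_A = 19/35
  pi_B = 6/35
  pi_C = 2/7

Verification (pi * P):
  19/35*4/5 + 6/35*11/20 + 2/7*1/20 = 19/35 = pi_A  (ok)
  19/35*1/10 + 6/35*7/20 + 2/7*1/5 = 6/35 = pi_B  (ok)
  19/35*1/10 + 6/35*1/10 + 2/7*3/4 = 2/7 = pi_C  (ok)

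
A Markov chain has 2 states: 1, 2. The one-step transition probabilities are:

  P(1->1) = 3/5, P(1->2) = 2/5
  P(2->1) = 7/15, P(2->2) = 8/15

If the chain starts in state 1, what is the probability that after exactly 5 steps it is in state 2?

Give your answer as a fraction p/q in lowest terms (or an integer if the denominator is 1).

Computing P^5 by repeated multiplication:
P^1 =
  1: [3/5, 2/5]
  2: [7/15, 8/15]
P^2 =
  1: [41/75, 34/75]
  2: [119/225, 106/225]
P^3 =
  1: [607/1125, 518/1125]
  2: [1813/3375, 1562/3375]
P^4 =
  1: [9089/16875, 7786/16875]
  2: [27251/50625, 23374/50625]
P^5 =
  1: [136303/253125, 116822/253125]
  2: [408877/759375, 350498/759375]

(P^5)[1 -> 2] = 116822/253125

Answer: 116822/253125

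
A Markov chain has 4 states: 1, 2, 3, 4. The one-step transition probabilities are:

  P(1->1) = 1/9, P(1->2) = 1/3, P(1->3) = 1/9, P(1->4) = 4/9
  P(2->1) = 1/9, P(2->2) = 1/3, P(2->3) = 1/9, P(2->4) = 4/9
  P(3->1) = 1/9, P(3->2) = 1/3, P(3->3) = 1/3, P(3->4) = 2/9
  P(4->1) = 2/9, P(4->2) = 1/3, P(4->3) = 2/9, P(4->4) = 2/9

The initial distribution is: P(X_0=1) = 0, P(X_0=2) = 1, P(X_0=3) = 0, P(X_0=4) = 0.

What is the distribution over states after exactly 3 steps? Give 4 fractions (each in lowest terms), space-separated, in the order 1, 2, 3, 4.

Propagating the distribution step by step (d_{t+1} = d_t * P):
d_0 = (1=0, 2=1, 3=0, 4=0)
  d_1[1] = 0*1/9 + 1*1/9 + 0*1/9 + 0*2/9 = 1/9
  d_1[2] = 0*1/3 + 1*1/3 + 0*1/3 + 0*1/3 = 1/3
  d_1[3] = 0*1/9 + 1*1/9 + 0*1/3 + 0*2/9 = 1/9
  d_1[4] = 0*4/9 + 1*4/9 + 0*2/9 + 0*2/9 = 4/9
d_1 = (1=1/9, 2=1/3, 3=1/9, 4=4/9)
  d_2[1] = 1/9*1/9 + 1/3*1/9 + 1/9*1/9 + 4/9*2/9 = 13/81
  d_2[2] = 1/9*1/3 + 1/3*1/3 + 1/9*1/3 + 4/9*1/3 = 1/3
  d_2[3] = 1/9*1/9 + 1/3*1/9 + 1/9*1/3 + 4/9*2/9 = 5/27
  d_2[4] = 1/9*4/9 + 1/3*4/9 + 1/9*2/9 + 4/9*2/9 = 26/81
d_2 = (1=13/81, 2=1/3, 3=5/27, 4=26/81)
  d_3[1] = 13/81*1/9 + 1/3*1/9 + 5/27*1/9 + 26/81*2/9 = 107/729
  d_3[2] = 13/81*1/3 + 1/3*1/3 + 5/27*1/3 + 26/81*1/3 = 1/3
  d_3[3] = 13/81*1/9 + 1/3*1/9 + 5/27*1/3 + 26/81*2/9 = 137/729
  d_3[4] = 13/81*4/9 + 1/3*4/9 + 5/27*2/9 + 26/81*2/9 = 242/729
d_3 = (1=107/729, 2=1/3, 3=137/729, 4=242/729)

Answer: 107/729 1/3 137/729 242/729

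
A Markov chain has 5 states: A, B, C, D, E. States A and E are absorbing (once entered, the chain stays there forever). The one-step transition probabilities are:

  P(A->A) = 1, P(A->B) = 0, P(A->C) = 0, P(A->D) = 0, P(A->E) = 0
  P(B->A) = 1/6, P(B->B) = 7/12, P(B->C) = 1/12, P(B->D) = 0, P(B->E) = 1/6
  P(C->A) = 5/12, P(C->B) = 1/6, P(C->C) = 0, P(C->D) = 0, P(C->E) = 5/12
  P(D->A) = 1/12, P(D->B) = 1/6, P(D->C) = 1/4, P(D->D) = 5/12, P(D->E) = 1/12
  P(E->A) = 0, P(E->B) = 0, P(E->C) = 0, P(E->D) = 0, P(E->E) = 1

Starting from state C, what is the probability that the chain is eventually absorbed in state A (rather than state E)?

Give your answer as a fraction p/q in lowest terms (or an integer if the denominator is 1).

Let a_i = P(absorbed in A | start in state i).
Boundary conditions: a_A = 1, a_E = 0.
For each transient state i, a_i = sum_j P(i->j) * a_j:
  a_B = 1/6*a_A + 7/12*a_B + 1/12*a_C + 0*a_D + 1/6*a_E
  a_C = 5/12*a_A + 1/6*a_B + 0*a_C + 0*a_D + 5/12*a_E
  a_D = 1/12*a_A + 1/6*a_B + 1/4*a_C + 5/12*a_D + 1/12*a_E

Substituting a_A = 1 and a_E = 0, rearrange to (I - Q) a = r where r[i] = P(i -> A):
  [5/12, -1/12, 0] . (a_B, a_C, a_D) = 1/6
  [-1/6, 1, 0] . (a_B, a_C, a_D) = 5/12
  [-1/6, -1/4, 7/12] . (a_B, a_C, a_D) = 1/12

Solving yields:
  a_B = 1/2
  a_C = 1/2
  a_D = 1/2

Starting state is C, so the absorption probability is a_C = 1/2.

Answer: 1/2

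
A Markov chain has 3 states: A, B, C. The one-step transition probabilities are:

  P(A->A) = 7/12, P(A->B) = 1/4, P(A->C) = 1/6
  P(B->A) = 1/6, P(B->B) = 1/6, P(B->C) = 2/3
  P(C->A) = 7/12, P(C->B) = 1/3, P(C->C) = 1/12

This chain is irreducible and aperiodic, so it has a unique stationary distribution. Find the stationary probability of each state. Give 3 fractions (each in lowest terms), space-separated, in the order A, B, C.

Answer: 78/163 41/163 44/163

Derivation:
The stationary distribution satisfies pi = pi * P, i.e.:
  pi_A = 7/12*pi_A + 1/6*pi_B + 7/12*pi_C
  pi_B = 1/4*pi_A + 1/6*pi_B + 1/3*pi_C
  pi_C = 1/6*pi_A + 2/3*pi_B + 1/12*pi_C
with normalization: pi_A + pi_B + pi_C = 1.

Using the first 2 balance equations plus normalization, the linear system A*pi = b is:
  [-5/12, 1/6, 7/12] . pi = 0
  [1/4, -5/6, 1/3] . pi = 0
  [1, 1, 1] . pi = 1

Solving yields:
  pi_A = 78/163
  pi_B = 41/163
  pi_C = 44/163

Verification (pi * P):
  78/163*7/12 + 41/163*1/6 + 44/163*7/12 = 78/163 = pi_A  (ok)
  78/163*1/4 + 41/163*1/6 + 44/163*1/3 = 41/163 = pi_B  (ok)
  78/163*1/6 + 41/163*2/3 + 44/163*1/12 = 44/163 = pi_C  (ok)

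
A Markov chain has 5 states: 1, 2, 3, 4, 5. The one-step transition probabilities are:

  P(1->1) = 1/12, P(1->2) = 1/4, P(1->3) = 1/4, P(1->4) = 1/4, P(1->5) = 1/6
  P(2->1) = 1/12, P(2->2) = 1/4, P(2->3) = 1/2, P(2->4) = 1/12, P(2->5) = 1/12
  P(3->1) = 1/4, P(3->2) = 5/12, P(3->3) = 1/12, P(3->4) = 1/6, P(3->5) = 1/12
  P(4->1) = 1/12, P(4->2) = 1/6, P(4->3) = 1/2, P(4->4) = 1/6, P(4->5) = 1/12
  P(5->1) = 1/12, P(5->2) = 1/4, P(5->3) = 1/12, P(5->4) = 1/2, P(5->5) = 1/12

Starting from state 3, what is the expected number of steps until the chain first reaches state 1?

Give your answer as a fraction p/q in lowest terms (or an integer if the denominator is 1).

Answer: 1080/169

Derivation:
Let h_i = expected steps to first reach 1 from state i.
Boundary: h_1 = 0.
First-step equations for the other states:
  h_2 = 1 + 1/12*h_1 + 1/4*h_2 + 1/2*h_3 + 1/12*h_4 + 1/12*h_5
  h_3 = 1 + 1/4*h_1 + 5/12*h_2 + 1/12*h_3 + 1/6*h_4 + 1/12*h_5
  h_4 = 1 + 1/12*h_1 + 1/6*h_2 + 1/2*h_3 + 1/6*h_4 + 1/12*h_5
  h_5 = 1 + 1/12*h_1 + 1/4*h_2 + 1/12*h_3 + 1/2*h_4 + 1/12*h_5

Substituting h_1 = 0 and rearranging gives the linear system (I - Q) h = 1:
  [3/4, -1/2, -1/12, -1/12] . (h_2, h_3, h_4, h_5) = 1
  [-5/12, 11/12, -1/6, -1/12] . (h_2, h_3, h_4, h_5) = 1
  [-1/6, -1/2, 5/6, -1/12] . (h_2, h_3, h_4, h_5) = 1
  [-1/4, -1/12, -1/2, 11/12] . (h_2, h_3, h_4, h_5) = 1

Solving yields:
  h_2 = 1224/169
  h_3 = 1080/169
  h_4 = 1224/169
  h_5 = 1284/169

Starting state is 3, so the expected hitting time is h_3 = 1080/169.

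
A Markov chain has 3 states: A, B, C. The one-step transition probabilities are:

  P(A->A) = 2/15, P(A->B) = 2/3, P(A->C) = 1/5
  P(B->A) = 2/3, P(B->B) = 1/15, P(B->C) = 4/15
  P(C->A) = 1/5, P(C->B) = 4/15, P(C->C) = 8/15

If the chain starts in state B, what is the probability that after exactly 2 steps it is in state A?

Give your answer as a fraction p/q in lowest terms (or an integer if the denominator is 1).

Computing P^2 by repeated multiplication:
P^1 =
  A: [2/15, 2/3, 1/5]
  B: [2/3, 1/15, 4/15]
  C: [1/5, 4/15, 8/15]
P^2 =
  A: [113/225, 14/75, 14/45]
  B: [14/75, 13/25, 22/75]
  C: [14/45, 22/75, 89/225]

(P^2)[B -> A] = 14/75

Answer: 14/75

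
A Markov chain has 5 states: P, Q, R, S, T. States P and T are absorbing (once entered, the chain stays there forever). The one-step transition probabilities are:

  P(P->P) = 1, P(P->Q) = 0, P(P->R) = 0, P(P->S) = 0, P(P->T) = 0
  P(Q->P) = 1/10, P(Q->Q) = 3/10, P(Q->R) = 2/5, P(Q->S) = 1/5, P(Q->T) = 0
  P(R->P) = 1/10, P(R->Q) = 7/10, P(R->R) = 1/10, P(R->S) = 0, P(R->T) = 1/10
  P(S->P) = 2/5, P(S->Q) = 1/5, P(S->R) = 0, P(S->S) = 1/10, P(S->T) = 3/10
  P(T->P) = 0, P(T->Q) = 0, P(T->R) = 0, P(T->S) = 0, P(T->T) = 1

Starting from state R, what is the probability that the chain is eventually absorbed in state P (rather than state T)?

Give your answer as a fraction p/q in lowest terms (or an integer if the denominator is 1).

Answer: 178/279

Derivation:
Let a_i = P(absorbed in P | start in state i).
Boundary conditions: a_P = 1, a_T = 0.
For each transient state i, a_i = sum_j P(i->j) * a_j:
  a_Q = 1/10*a_P + 3/10*a_Q + 2/5*a_R + 1/5*a_S + 0*a_T
  a_R = 1/10*a_P + 7/10*a_Q + 1/10*a_R + 0*a_S + 1/10*a_T
  a_S = 2/5*a_P + 1/5*a_Q + 0*a_R + 1/10*a_S + 3/10*a_T

Substituting a_P = 1 and a_T = 0, rearrange to (I - Q) a = r where r[i] = P(i -> P):
  [7/10, -2/5, -1/5] . (a_Q, a_R, a_S) = 1/10
  [-7/10, 9/10, 0] . (a_Q, a_R, a_S) = 1/10
  [-1/5, 0, 9/10] . (a_Q, a_R, a_S) = 2/5

Solving yields:
  a_Q = 21/31
  a_R = 178/279
  a_S = 166/279

Starting state is R, so the absorption probability is a_R = 178/279.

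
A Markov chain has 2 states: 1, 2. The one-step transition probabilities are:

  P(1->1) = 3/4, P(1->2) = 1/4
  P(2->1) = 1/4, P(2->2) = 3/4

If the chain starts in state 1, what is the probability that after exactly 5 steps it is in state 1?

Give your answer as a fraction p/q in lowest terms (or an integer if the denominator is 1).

Answer: 33/64

Derivation:
Computing P^5 by repeated multiplication:
P^1 =
  1: [3/4, 1/4]
  2: [1/4, 3/4]
P^2 =
  1: [5/8, 3/8]
  2: [3/8, 5/8]
P^3 =
  1: [9/16, 7/16]
  2: [7/16, 9/16]
P^4 =
  1: [17/32, 15/32]
  2: [15/32, 17/32]
P^5 =
  1: [33/64, 31/64]
  2: [31/64, 33/64]

(P^5)[1 -> 1] = 33/64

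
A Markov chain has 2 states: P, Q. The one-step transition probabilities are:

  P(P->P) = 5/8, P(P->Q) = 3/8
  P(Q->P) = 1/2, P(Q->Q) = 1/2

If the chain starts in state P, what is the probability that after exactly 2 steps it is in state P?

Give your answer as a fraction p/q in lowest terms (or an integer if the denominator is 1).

Answer: 37/64

Derivation:
Computing P^2 by repeated multiplication:
P^1 =
  P: [5/8, 3/8]
  Q: [1/2, 1/2]
P^2 =
  P: [37/64, 27/64]
  Q: [9/16, 7/16]

(P^2)[P -> P] = 37/64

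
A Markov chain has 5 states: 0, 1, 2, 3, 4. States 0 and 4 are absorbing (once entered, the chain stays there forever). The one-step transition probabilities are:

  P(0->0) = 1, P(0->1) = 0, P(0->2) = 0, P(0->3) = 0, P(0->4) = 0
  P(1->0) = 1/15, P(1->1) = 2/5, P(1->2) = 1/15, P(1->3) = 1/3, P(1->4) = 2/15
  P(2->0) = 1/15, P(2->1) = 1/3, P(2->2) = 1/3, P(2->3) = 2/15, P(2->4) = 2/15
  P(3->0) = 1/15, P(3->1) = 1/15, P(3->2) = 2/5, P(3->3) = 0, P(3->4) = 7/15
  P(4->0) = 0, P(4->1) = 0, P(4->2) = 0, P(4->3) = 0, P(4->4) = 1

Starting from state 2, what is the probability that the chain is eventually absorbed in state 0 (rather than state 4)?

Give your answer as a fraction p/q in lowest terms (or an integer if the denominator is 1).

Let a_i = P(absorbed in 0 | start in state i).
Boundary conditions: a_0 = 1, a_4 = 0.
For each transient state i, a_i = sum_j P(i->j) * a_j:
  a_1 = 1/15*a_0 + 2/5*a_1 + 1/15*a_2 + 1/3*a_3 + 2/15*a_4
  a_2 = 1/15*a_0 + 1/3*a_1 + 1/3*a_2 + 2/15*a_3 + 2/15*a_4
  a_3 = 1/15*a_0 + 1/15*a_1 + 2/5*a_2 + 0*a_3 + 7/15*a_4

Substituting a_0 = 1 and a_4 = 0, rearrange to (I - Q) a = r where r[i] = P(i -> 0):
  [3/5, -1/15, -1/3] . (a_1, a_2, a_3) = 1/15
  [-1/3, 2/3, -2/15] . (a_1, a_2, a_3) = 1/15
  [-1/15, -2/5, 1] . (a_1, a_2, a_3) = 1/15

Solving yields:
  a_1 = 47/193
  a_2 = 50/193
  a_3 = 36/193

Starting state is 2, so the absorption probability is a_2 = 50/193.

Answer: 50/193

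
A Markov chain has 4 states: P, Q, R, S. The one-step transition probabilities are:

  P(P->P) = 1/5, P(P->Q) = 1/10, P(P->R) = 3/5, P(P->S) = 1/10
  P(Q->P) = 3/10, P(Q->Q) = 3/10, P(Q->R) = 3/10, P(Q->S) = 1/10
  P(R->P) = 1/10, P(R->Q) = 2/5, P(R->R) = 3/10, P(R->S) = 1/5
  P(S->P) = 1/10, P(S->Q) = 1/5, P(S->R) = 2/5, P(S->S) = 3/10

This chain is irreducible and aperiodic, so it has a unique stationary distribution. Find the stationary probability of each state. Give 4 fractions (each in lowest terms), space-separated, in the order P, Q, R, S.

The stationary distribution satisfies pi = pi * P, i.e.:
  pi_P = 1/5*pi_P + 3/10*pi_Q + 1/10*pi_R + 1/10*pi_S
  pi_Q = 1/10*pi_P + 3/10*pi_Q + 2/5*pi_R + 1/5*pi_S
  pi_R = 3/5*pi_P + 3/10*pi_Q + 3/10*pi_R + 2/5*pi_S
  pi_S = 1/10*pi_P + 1/10*pi_Q + 1/5*pi_R + 3/10*pi_S
with normalization: pi_P + pi_Q + pi_R + pi_S = 1.

Using the first 3 balance equations plus normalization, the linear system A*pi = b is:
  [-4/5, 3/10, 1/10, 1/10] . pi = 0
  [1/10, -7/10, 2/5, 1/5] . pi = 0
  [3/5, 3/10, -7/10, 2/5] . pi = 0
  [1, 1, 1, 1] . pi = 1

Solving yields:
  pi_P = 161/923
  pi_Q = 263/923
  pi_R = 341/923
  pi_S = 158/923

Verification (pi * P):
  161/923*1/5 + 263/923*3/10 + 341/923*1/10 + 158/923*1/10 = 161/923 = pi_P  (ok)
  161/923*1/10 + 263/923*3/10 + 341/923*2/5 + 158/923*1/5 = 263/923 = pi_Q  (ok)
  161/923*3/5 + 263/923*3/10 + 341/923*3/10 + 158/923*2/5 = 341/923 = pi_R  (ok)
  161/923*1/10 + 263/923*1/10 + 341/923*1/5 + 158/923*3/10 = 158/923 = pi_S  (ok)

Answer: 161/923 263/923 341/923 158/923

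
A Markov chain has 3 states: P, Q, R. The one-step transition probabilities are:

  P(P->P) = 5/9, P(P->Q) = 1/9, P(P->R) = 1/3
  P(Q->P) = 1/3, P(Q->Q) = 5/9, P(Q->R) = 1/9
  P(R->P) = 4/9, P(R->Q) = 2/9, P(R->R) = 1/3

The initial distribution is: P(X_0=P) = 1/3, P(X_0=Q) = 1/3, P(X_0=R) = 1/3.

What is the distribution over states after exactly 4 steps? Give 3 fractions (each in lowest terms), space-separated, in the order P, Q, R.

Propagating the distribution step by step (d_{t+1} = d_t * P):
d_0 = (P=1/3, Q=1/3, R=1/3)
  d_1[P] = 1/3*5/9 + 1/3*1/3 + 1/3*4/9 = 4/9
  d_1[Q] = 1/3*1/9 + 1/3*5/9 + 1/3*2/9 = 8/27
  d_1[R] = 1/3*1/3 + 1/3*1/9 + 1/3*1/3 = 7/27
d_1 = (P=4/9, Q=8/27, R=7/27)
  d_2[P] = 4/9*5/9 + 8/27*1/3 + 7/27*4/9 = 112/243
  d_2[Q] = 4/9*1/9 + 8/27*5/9 + 7/27*2/9 = 22/81
  d_2[R] = 4/9*1/3 + 8/27*1/9 + 7/27*1/3 = 65/243
d_2 = (P=112/243, Q=22/81, R=65/243)
  d_3[P] = 112/243*5/9 + 22/81*1/3 + 65/243*4/9 = 1018/2187
  d_3[Q] = 112/243*1/9 + 22/81*5/9 + 65/243*2/9 = 572/2187
  d_3[R] = 112/243*1/3 + 22/81*1/9 + 65/243*1/3 = 199/729
d_3 = (P=1018/2187, Q=572/2187, R=199/729)
  d_4[P] = 1018/2187*5/9 + 572/2187*1/3 + 199/729*4/9 = 9194/19683
  d_4[Q] = 1018/2187*1/9 + 572/2187*5/9 + 199/729*2/9 = 5072/19683
  d_4[R] = 1018/2187*1/3 + 572/2187*1/9 + 199/729*1/3 = 5417/19683
d_4 = (P=9194/19683, Q=5072/19683, R=5417/19683)

Answer: 9194/19683 5072/19683 5417/19683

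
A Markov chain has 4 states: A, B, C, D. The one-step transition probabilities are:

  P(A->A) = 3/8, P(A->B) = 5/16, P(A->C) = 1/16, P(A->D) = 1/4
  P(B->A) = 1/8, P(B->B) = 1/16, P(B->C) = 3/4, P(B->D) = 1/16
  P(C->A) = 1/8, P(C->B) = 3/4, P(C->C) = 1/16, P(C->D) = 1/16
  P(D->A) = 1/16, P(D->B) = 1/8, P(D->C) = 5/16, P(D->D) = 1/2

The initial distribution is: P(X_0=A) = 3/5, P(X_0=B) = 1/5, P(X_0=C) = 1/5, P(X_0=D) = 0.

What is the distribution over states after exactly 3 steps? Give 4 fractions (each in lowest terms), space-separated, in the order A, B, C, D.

Propagating the distribution step by step (d_{t+1} = d_t * P):
d_0 = (A=3/5, B=1/5, C=1/5, D=0)
  d_1[A] = 3/5*3/8 + 1/5*1/8 + 1/5*1/8 + 0*1/16 = 11/40
  d_1[B] = 3/5*5/16 + 1/5*1/16 + 1/5*3/4 + 0*1/8 = 7/20
  d_1[C] = 3/5*1/16 + 1/5*3/4 + 1/5*1/16 + 0*5/16 = 1/5
  d_1[D] = 3/5*1/4 + 1/5*1/16 + 1/5*1/16 + 0*1/2 = 7/40
d_1 = (A=11/40, B=7/20, C=1/5, D=7/40)
  d_2[A] = 11/40*3/8 + 7/20*1/8 + 1/5*1/8 + 7/40*1/16 = 117/640
  d_2[B] = 11/40*5/16 + 7/20*1/16 + 1/5*3/4 + 7/40*1/8 = 179/640
  d_2[C] = 11/40*1/16 + 7/20*3/4 + 1/5*1/16 + 7/40*5/16 = 111/320
  d_2[D] = 11/40*1/4 + 7/20*1/16 + 1/5*1/16 + 7/40*1/2 = 61/320
d_2 = (A=117/640, B=179/640, C=111/320, D=61/320)
  d_3[A] = 117/640*3/8 + 179/640*1/8 + 111/320*1/8 + 61/320*1/16 = 813/5120
  d_3[B] = 117/640*5/16 + 179/640*1/16 + 111/320*3/4 + 61/320*1/8 = 459/1280
  d_3[C] = 117/640*1/16 + 179/640*3/4 + 111/320*1/16 + 61/320*5/16 = 3097/10240
  d_3[D] = 117/640*1/4 + 179/640*1/16 + 111/320*1/16 + 61/320*1/2 = 369/2048
d_3 = (A=813/5120, B=459/1280, C=3097/10240, D=369/2048)

Answer: 813/5120 459/1280 3097/10240 369/2048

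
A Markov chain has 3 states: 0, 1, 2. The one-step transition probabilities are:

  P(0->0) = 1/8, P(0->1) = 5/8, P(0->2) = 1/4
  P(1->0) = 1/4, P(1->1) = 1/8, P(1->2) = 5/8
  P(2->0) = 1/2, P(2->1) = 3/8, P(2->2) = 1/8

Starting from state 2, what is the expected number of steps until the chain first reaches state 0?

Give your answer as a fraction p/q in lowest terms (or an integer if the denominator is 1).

Answer: 40/17

Derivation:
Let h_i = expected steps to first reach 0 from state i.
Boundary: h_0 = 0.
First-step equations for the other states:
  h_1 = 1 + 1/4*h_0 + 1/8*h_1 + 5/8*h_2
  h_2 = 1 + 1/2*h_0 + 3/8*h_1 + 1/8*h_2

Substituting h_0 = 0 and rearranging gives the linear system (I - Q) h = 1:
  [7/8, -5/8] . (h_1, h_2) = 1
  [-3/8, 7/8] . (h_1, h_2) = 1

Solving yields:
  h_1 = 48/17
  h_2 = 40/17

Starting state is 2, so the expected hitting time is h_2 = 40/17.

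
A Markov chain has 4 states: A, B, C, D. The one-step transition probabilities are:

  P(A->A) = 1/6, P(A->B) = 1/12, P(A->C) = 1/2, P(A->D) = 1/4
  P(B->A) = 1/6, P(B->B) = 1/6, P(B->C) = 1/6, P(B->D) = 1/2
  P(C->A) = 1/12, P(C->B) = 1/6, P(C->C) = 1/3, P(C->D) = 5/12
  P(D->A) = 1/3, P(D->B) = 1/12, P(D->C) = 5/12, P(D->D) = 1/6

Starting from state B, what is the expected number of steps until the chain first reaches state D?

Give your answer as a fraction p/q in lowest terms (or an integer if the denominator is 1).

Let h_i = expected steps to first reach D from state i.
Boundary: h_D = 0.
First-step equations for the other states:
  h_A = 1 + 1/6*h_A + 1/12*h_B + 1/2*h_C + 1/4*h_D
  h_B = 1 + 1/6*h_A + 1/6*h_B + 1/6*h_C + 1/2*h_D
  h_C = 1 + 1/12*h_A + 1/6*h_B + 1/3*h_C + 5/12*h_D

Substituting h_D = 0 and rearranging gives the linear system (I - Q) h = 1:
  [5/6, -1/12, -1/2] . (h_A, h_B, h_C) = 1
  [-1/6, 5/6, -1/6] . (h_A, h_B, h_C) = 1
  [-1/12, -1/6, 2/3] . (h_A, h_B, h_C) = 1

Solving yields:
  h_A = 948/329
  h_B = 744/329
  h_C = 114/47

Starting state is B, so the expected hitting time is h_B = 744/329.

Answer: 744/329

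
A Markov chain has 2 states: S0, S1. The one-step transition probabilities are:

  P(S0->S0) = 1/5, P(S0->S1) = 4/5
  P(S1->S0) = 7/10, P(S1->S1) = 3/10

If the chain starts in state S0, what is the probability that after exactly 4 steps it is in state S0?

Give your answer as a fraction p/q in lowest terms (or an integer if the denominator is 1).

Computing P^4 by repeated multiplication:
P^1 =
  S0: [1/5, 4/5]
  S1: [7/10, 3/10]
P^2 =
  S0: [3/5, 2/5]
  S1: [7/20, 13/20]
P^3 =
  S0: [2/5, 3/5]
  S1: [21/40, 19/40]
P^4 =
  S0: [1/2, 1/2]
  S1: [7/16, 9/16]

(P^4)[S0 -> S0] = 1/2

Answer: 1/2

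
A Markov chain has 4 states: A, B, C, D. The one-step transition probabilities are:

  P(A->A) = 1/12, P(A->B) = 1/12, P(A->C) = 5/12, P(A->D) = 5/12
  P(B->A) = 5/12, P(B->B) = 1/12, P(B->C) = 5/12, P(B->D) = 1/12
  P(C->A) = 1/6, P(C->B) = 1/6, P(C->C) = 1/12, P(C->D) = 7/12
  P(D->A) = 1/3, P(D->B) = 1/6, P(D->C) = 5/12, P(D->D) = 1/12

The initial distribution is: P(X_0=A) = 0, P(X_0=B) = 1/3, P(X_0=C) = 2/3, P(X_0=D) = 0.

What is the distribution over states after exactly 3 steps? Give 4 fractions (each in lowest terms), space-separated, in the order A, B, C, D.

Propagating the distribution step by step (d_{t+1} = d_t * P):
d_0 = (A=0, B=1/3, C=2/3, D=0)
  d_1[A] = 0*1/12 + 1/3*5/12 + 2/3*1/6 + 0*1/3 = 1/4
  d_1[B] = 0*1/12 + 1/3*1/12 + 2/3*1/6 + 0*1/6 = 5/36
  d_1[C] = 0*5/12 + 1/3*5/12 + 2/3*1/12 + 0*5/12 = 7/36
  d_1[D] = 0*5/12 + 1/3*1/12 + 2/3*7/12 + 0*1/12 = 5/12
d_1 = (A=1/4, B=5/36, C=7/36, D=5/12)
  d_2[A] = 1/4*1/12 + 5/36*5/12 + 7/36*1/6 + 5/12*1/3 = 1/4
  d_2[B] = 1/4*1/12 + 5/36*1/12 + 7/36*1/6 + 5/12*1/6 = 29/216
  d_2[C] = 1/4*5/12 + 5/36*5/12 + 7/36*1/12 + 5/12*5/12 = 19/54
  d_2[D] = 1/4*5/12 + 5/36*1/12 + 7/36*7/12 + 5/12*1/12 = 19/72
d_2 = (A=1/4, B=29/216, C=19/54, D=19/72)
  d_3[A] = 1/4*1/12 + 29/216*5/12 + 19/54*1/6 + 19/72*1/3 = 193/864
  d_3[B] = 1/4*1/12 + 29/216*1/12 + 19/54*1/6 + 19/72*1/6 = 349/2592
  d_3[C] = 1/4*5/12 + 29/216*5/12 + 19/54*1/12 + 19/72*5/12 = 97/324
  d_3[D] = 1/4*5/12 + 29/216*1/12 + 19/54*7/12 + 19/72*1/12 = 37/108
d_3 = (A=193/864, B=349/2592, C=97/324, D=37/108)

Answer: 193/864 349/2592 97/324 37/108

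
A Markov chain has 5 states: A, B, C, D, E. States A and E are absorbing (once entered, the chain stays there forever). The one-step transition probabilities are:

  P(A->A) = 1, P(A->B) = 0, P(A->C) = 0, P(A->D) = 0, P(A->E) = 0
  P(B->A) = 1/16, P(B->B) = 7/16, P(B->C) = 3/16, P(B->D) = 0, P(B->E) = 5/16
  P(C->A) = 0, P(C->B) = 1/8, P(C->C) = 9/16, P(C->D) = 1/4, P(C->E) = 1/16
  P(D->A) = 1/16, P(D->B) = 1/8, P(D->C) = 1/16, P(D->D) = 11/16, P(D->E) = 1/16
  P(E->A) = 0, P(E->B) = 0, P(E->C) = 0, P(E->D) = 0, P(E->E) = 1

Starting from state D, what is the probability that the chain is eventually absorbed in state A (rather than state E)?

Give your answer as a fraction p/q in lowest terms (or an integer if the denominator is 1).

Let a_i = P(absorbed in A | start in state i).
Boundary conditions: a_A = 1, a_E = 0.
For each transient state i, a_i = sum_j P(i->j) * a_j:
  a_B = 1/16*a_A + 7/16*a_B + 3/16*a_C + 0*a_D + 5/16*a_E
  a_C = 0*a_A + 1/8*a_B + 9/16*a_C + 1/4*a_D + 1/16*a_E
  a_D = 1/16*a_A + 1/8*a_B + 1/16*a_C + 11/16*a_D + 1/16*a_E

Substituting a_A = 1 and a_E = 0, rearrange to (I - Q) a = r where r[i] = P(i -> A):
  [9/16, -3/16, 0] . (a_B, a_C, a_D) = 1/16
  [-1/8, 7/16, -1/4] . (a_B, a_C, a_D) = 0
  [-1/8, -1/16, 5/16] . (a_B, a_C, a_D) = 1/16

Solving yields:
  a_B = 43/225
  a_C = 6/25
  a_D = 73/225

Starting state is D, so the absorption probability is a_D = 73/225.

Answer: 73/225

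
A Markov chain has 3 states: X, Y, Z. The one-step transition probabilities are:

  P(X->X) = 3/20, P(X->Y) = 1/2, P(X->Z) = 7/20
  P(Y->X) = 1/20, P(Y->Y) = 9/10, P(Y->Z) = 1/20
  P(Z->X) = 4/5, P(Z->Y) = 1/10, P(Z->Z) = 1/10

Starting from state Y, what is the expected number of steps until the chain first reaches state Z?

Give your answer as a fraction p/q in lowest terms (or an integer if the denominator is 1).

Let h_i = expected steps to first reach Z from state i.
Boundary: h_Z = 0.
First-step equations for the other states:
  h_X = 1 + 3/20*h_X + 1/2*h_Y + 7/20*h_Z
  h_Y = 1 + 1/20*h_X + 9/10*h_Y + 1/20*h_Z

Substituting h_Z = 0 and rearranging gives the linear system (I - Q) h = 1:
  [17/20, -1/2] . (h_X, h_Y) = 1
  [-1/20, 1/10] . (h_X, h_Y) = 1

Solving yields:
  h_X = 10
  h_Y = 15

Starting state is Y, so the expected hitting time is h_Y = 15.

Answer: 15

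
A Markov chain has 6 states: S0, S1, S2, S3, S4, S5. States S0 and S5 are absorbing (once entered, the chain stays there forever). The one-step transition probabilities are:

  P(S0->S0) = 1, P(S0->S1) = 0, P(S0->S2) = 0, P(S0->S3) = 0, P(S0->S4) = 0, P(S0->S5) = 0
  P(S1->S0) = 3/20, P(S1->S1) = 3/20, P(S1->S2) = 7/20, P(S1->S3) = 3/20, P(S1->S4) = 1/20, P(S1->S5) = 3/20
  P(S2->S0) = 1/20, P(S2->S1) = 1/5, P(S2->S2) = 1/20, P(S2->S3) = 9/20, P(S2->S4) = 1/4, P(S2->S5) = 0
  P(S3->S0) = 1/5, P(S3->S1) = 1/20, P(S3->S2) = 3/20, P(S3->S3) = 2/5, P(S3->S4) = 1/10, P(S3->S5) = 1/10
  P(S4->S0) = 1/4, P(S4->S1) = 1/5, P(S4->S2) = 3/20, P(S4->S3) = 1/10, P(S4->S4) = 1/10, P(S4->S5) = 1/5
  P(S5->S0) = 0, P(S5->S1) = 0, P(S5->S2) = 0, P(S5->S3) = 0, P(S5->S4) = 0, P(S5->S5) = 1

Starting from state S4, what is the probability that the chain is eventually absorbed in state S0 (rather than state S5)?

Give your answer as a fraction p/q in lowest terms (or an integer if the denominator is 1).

Answer: 25087/43028

Derivation:
Let a_i = P(absorbed in S0 | start in state i).
Boundary conditions: a_S0 = 1, a_S5 = 0.
For each transient state i, a_i = sum_j P(i->j) * a_j:
  a_S1 = 3/20*a_S0 + 3/20*a_S1 + 7/20*a_S2 + 3/20*a_S3 + 1/20*a_S4 + 3/20*a_S5
  a_S2 = 1/20*a_S0 + 1/5*a_S1 + 1/20*a_S2 + 9/20*a_S3 + 1/4*a_S4 + 0*a_S5
  a_S3 = 1/5*a_S0 + 1/20*a_S1 + 3/20*a_S2 + 2/5*a_S3 + 1/10*a_S4 + 1/10*a_S5
  a_S4 = 1/4*a_S0 + 1/5*a_S1 + 3/20*a_S2 + 1/10*a_S3 + 1/10*a_S4 + 1/5*a_S5

Substituting a_S0 = 1 and a_S5 = 0, rearrange to (I - Q) a = r where r[i] = P(i -> S0):
  [17/20, -7/20, -3/20, -1/20] . (a_S1, a_S2, a_S3, a_S4) = 3/20
  [-1/5, 19/20, -9/20, -1/4] . (a_S1, a_S2, a_S3, a_S4) = 1/20
  [-1/20, -3/20, 3/5, -1/10] . (a_S1, a_S2, a_S3, a_S4) = 1/5
  [-1/5, -3/20, -1/10, 9/10] . (a_S1, a_S2, a_S3, a_S4) = 1/4

Solving yields:
  a_S1 = 12535/21514
  a_S2 = 6780/10757
  a_S3 = 27393/43028
  a_S4 = 25087/43028

Starting state is S4, so the absorption probability is a_S4 = 25087/43028.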